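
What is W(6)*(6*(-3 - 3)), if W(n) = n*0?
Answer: 0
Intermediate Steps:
W(n) = 0
W(6)*(6*(-3 - 3)) = 0*(6*(-3 - 3)) = 0*(6*(-6)) = 0*(-36) = 0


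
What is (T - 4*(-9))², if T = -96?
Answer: 3600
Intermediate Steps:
(T - 4*(-9))² = (-96 - 4*(-9))² = (-96 + 36)² = (-60)² = 3600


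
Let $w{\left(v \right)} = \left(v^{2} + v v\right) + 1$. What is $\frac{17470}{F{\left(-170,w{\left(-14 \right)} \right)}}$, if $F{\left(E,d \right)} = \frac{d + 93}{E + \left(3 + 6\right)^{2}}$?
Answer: $- \frac{777415}{243} \approx -3199.2$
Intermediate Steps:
$w{\left(v \right)} = 1 + 2 v^{2}$ ($w{\left(v \right)} = \left(v^{2} + v^{2}\right) + 1 = 2 v^{2} + 1 = 1 + 2 v^{2}$)
$F{\left(E,d \right)} = \frac{93 + d}{81 + E}$ ($F{\left(E,d \right)} = \frac{93 + d}{E + 9^{2}} = \frac{93 + d}{E + 81} = \frac{93 + d}{81 + E}$)
$\frac{17470}{F{\left(-170,w{\left(-14 \right)} \right)}} = \frac{17470}{\frac{1}{81 - 170} \left(93 + \left(1 + 2 \left(-14\right)^{2}\right)\right)} = \frac{17470}{\frac{1}{-89} \left(93 + \left(1 + 2 \cdot 196\right)\right)} = \frac{17470}{\left(- \frac{1}{89}\right) \left(93 + \left(1 + 392\right)\right)} = \frac{17470}{\left(- \frac{1}{89}\right) \left(93 + 393\right)} = \frac{17470}{\left(- \frac{1}{89}\right) 486} = \frac{17470}{- \frac{486}{89}} = 17470 \left(- \frac{89}{486}\right) = - \frac{777415}{243}$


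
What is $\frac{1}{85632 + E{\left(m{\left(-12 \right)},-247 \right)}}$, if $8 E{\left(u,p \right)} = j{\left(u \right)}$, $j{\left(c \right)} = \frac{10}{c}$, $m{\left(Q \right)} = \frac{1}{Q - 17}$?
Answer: $\frac{4}{342383} \approx 1.1683 \cdot 10^{-5}$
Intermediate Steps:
$m{\left(Q \right)} = \frac{1}{-17 + Q}$
$E{\left(u,p \right)} = \frac{5}{4 u}$ ($E{\left(u,p \right)} = \frac{10 \frac{1}{u}}{8} = \frac{5}{4 u}$)
$\frac{1}{85632 + E{\left(m{\left(-12 \right)},-247 \right)}} = \frac{1}{85632 + \frac{5}{4 \frac{1}{-17 - 12}}} = \frac{1}{85632 + \frac{5}{4 \frac{1}{-29}}} = \frac{1}{85632 + \frac{5}{4 \left(- \frac{1}{29}\right)}} = \frac{1}{85632 + \frac{5}{4} \left(-29\right)} = \frac{1}{85632 - \frac{145}{4}} = \frac{1}{\frac{342383}{4}} = \frac{4}{342383}$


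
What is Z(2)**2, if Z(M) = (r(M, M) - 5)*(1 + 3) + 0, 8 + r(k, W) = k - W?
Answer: 2704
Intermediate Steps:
r(k, W) = -8 + k - W (r(k, W) = -8 + (k - W) = -8 + k - W)
Z(M) = -52 (Z(M) = ((-8 + M - M) - 5)*(1 + 3) + 0 = (-8 - 5)*4 + 0 = -13*4 + 0 = -52 + 0 = -52)
Z(2)**2 = (-52)**2 = 2704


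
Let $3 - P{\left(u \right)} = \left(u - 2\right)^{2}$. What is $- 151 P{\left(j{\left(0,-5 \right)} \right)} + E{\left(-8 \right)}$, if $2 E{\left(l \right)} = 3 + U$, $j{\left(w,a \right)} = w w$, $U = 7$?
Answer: $156$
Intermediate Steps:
$j{\left(w,a \right)} = w^{2}$
$P{\left(u \right)} = 3 - \left(-2 + u\right)^{2}$ ($P{\left(u \right)} = 3 - \left(u - 2\right)^{2} = 3 - \left(-2 + u\right)^{2}$)
$E{\left(l \right)} = 5$ ($E{\left(l \right)} = \frac{3 + 7}{2} = \frac{1}{2} \cdot 10 = 5$)
$- 151 P{\left(j{\left(0,-5 \right)} \right)} + E{\left(-8 \right)} = - 151 \left(3 - \left(-2 + 0^{2}\right)^{2}\right) + 5 = - 151 \left(3 - \left(-2 + 0\right)^{2}\right) + 5 = - 151 \left(3 - \left(-2\right)^{2}\right) + 5 = - 151 \left(3 - 4\right) + 5 = \left(-151\right) \left(-1\right) + 5 = 151 + 5 = 156$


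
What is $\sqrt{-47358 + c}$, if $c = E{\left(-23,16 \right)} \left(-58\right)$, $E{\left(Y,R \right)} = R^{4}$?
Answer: $i \sqrt{3848446} \approx 1961.7 i$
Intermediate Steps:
$c = -3801088$ ($c = 16^{4} \left(-58\right) = 65536 \left(-58\right) = -3801088$)
$\sqrt{-47358 + c} = \sqrt{-47358 - 3801088} = \sqrt{-3848446} = i \sqrt{3848446}$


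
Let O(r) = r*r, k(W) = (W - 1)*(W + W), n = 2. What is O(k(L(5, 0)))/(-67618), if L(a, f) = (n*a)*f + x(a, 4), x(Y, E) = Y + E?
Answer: -10368/33809 ≈ -0.30666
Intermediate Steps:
x(Y, E) = E + Y
L(a, f) = 4 + a + 2*a*f (L(a, f) = (2*a)*f + (4 + a) = 2*a*f + (4 + a) = 4 + a + 2*a*f)
k(W) = 2*W*(-1 + W) (k(W) = (-1 + W)*(2*W) = 2*W*(-1 + W))
O(r) = r**2
O(k(L(5, 0)))/(-67618) = (2*(4 + 5 + 2*5*0)*(-1 + (4 + 5 + 2*5*0)))**2/(-67618) = (2*(4 + 5 + 0)*(-1 + (4 + 5 + 0)))**2*(-1/67618) = (2*9*(-1 + 9))**2*(-1/67618) = (2*9*8)**2*(-1/67618) = 144**2*(-1/67618) = 20736*(-1/67618) = -10368/33809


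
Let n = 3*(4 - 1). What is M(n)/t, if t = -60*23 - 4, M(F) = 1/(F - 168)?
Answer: 1/220056 ≈ 4.5443e-6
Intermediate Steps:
n = 9 (n = 3*3 = 9)
M(F) = 1/(-168 + F)
t = -1384 (t = -1380 - 4 = -1384)
M(n)/t = 1/((-168 + 9)*(-1384)) = -1/1384/(-159) = -1/159*(-1/1384) = 1/220056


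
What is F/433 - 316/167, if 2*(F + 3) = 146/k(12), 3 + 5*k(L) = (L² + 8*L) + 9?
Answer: -33721979/17788506 ≈ -1.8957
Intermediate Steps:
k(L) = 6/5 + L²/5 + 8*L/5 (k(L) = -⅗ + ((L² + 8*L) + 9)/5 = -⅗ + (9 + L² + 8*L)/5 = -⅗ + (9/5 + L²/5 + 8*L/5) = 6/5 + L²/5 + 8*L/5)
F = -373/246 (F = -3 + (146/(6/5 + (⅕)*12² + (8/5)*12))/2 = -3 + (146/(6/5 + (⅕)*144 + 96/5))/2 = -3 + (146/(6/5 + 144/5 + 96/5))/2 = -3 + (146/(246/5))/2 = -3 + (146*(5/246))/2 = -3 + (½)*(365/123) = -3 + 365/246 = -373/246 ≈ -1.5163)
F/433 - 316/167 = -373/246/433 - 316/167 = -373/246*1/433 - 316*1/167 = -373/106518 - 316/167 = -33721979/17788506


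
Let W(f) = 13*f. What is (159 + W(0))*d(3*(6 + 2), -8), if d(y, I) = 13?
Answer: 2067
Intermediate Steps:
(159 + W(0))*d(3*(6 + 2), -8) = (159 + 13*0)*13 = (159 + 0)*13 = 159*13 = 2067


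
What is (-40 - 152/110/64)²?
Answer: 1240377961/774400 ≈ 1601.7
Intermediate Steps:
(-40 - 152/110/64)² = (-40 - 152*1/110*(1/64))² = (-40 - 76/55*1/64)² = (-40 - 19/880)² = (-35219/880)² = 1240377961/774400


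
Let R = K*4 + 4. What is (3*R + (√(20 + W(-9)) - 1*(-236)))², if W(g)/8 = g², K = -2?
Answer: 50844 + 896*√167 ≈ 62423.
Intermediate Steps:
W(g) = 8*g²
R = -4 (R = -2*4 + 4 = -8 + 4 = -4)
(3*R + (√(20 + W(-9)) - 1*(-236)))² = (3*(-4) + (√(20 + 8*(-9)²) - 1*(-236)))² = (-12 + (√(20 + 8*81) + 236))² = (-12 + (√(20 + 648) + 236))² = (-12 + (√668 + 236))² = (-12 + (2*√167 + 236))² = (-12 + (236 + 2*√167))² = (224 + 2*√167)²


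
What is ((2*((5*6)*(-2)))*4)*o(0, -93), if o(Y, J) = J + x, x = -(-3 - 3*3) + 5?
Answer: 36480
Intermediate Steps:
x = 17 (x = -(-3 - 9) + 5 = -1*(-12) + 5 = 12 + 5 = 17)
o(Y, J) = 17 + J (o(Y, J) = J + 17 = 17 + J)
((2*((5*6)*(-2)))*4)*o(0, -93) = ((2*((5*6)*(-2)))*4)*(17 - 93) = ((2*(30*(-2)))*4)*(-76) = ((2*(-60))*4)*(-76) = -120*4*(-76) = -480*(-76) = 36480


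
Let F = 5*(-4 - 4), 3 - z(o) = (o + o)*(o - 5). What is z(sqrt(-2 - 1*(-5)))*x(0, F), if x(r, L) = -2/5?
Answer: 6/5 - 4*sqrt(3) ≈ -5.7282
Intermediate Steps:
z(o) = 3 - 2*o*(-5 + o) (z(o) = 3 - (o + o)*(o - 5) = 3 - 2*o*(-5 + o))
F = -40 (F = 5*(-8) = -40)
x(r, L) = -2/5 (x(r, L) = -2*1/5 = -2/5)
z(sqrt(-2 - 1*(-5)))*x(0, F) = (3 - 2*(sqrt(-2 - 1*(-5)))**2 + 10*sqrt(-2 - 1*(-5)))*(-2/5) = (3 - 2*(sqrt(-2 + 5))**2 + 10*sqrt(-2 + 5))*(-2/5) = (3 - 2*(sqrt(3))**2 + 10*sqrt(3))*(-2/5) = (3 - 2*3 + 10*sqrt(3))*(-2/5) = (3 - 6 + 10*sqrt(3))*(-2/5) = (-3 + 10*sqrt(3))*(-2/5) = 6/5 - 4*sqrt(3)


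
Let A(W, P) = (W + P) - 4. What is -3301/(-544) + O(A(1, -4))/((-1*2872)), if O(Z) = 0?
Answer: 3301/544 ≈ 6.0680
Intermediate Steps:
A(W, P) = -4 + P + W (A(W, P) = (P + W) - 4 = -4 + P + W)
-3301/(-544) + O(A(1, -4))/((-1*2872)) = -3301/(-544) + 0/((-1*2872)) = -3301*(-1/544) + 0/(-2872) = 3301/544 + 0*(-1/2872) = 3301/544 + 0 = 3301/544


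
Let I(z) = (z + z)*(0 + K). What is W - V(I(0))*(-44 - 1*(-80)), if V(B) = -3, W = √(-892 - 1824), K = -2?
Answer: 108 + 2*I*√679 ≈ 108.0 + 52.115*I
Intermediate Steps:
I(z) = -4*z (I(z) = (z + z)*(0 - 2) = (2*z)*(-2) = -4*z)
W = 2*I*√679 (W = √(-2716) = 2*I*√679 ≈ 52.115*I)
W - V(I(0))*(-44 - 1*(-80)) = 2*I*√679 - (-3)*(-44 - 1*(-80)) = 2*I*√679 - (-3)*(-44 + 80) = 2*I*√679 - (-3)*36 = 2*I*√679 - 1*(-108) = 2*I*√679 + 108 = 108 + 2*I*√679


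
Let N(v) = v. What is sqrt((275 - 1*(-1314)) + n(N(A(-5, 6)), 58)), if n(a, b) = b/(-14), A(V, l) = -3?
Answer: 43*sqrt(42)/7 ≈ 39.810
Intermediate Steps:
n(a, b) = -b/14 (n(a, b) = b*(-1/14) = -b/14)
sqrt((275 - 1*(-1314)) + n(N(A(-5, 6)), 58)) = sqrt((275 - 1*(-1314)) - 1/14*58) = sqrt((275 + 1314) - 29/7) = sqrt(1589 - 29/7) = sqrt(11094/7) = 43*sqrt(42)/7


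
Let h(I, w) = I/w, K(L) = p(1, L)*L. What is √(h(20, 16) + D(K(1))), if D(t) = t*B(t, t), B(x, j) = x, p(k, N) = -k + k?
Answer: √5/2 ≈ 1.1180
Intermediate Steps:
p(k, N) = 0
K(L) = 0 (K(L) = 0*L = 0)
D(t) = t² (D(t) = t*t = t²)
√(h(20, 16) + D(K(1))) = √(20/16 + 0²) = √(20*(1/16) + 0) = √(5/4 + 0) = √(5/4) = √5/2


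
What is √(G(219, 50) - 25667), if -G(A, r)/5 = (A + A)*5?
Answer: I*√36617 ≈ 191.36*I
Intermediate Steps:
G(A, r) = -50*A (G(A, r) = -5*(A + A)*5 = -5*2*A*5 = -50*A)
√(G(219, 50) - 25667) = √(-50*219 - 25667) = √(-10950 - 25667) = √(-36617) = I*√36617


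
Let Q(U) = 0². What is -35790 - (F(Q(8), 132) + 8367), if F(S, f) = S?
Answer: -44157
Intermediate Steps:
Q(U) = 0
-35790 - (F(Q(8), 132) + 8367) = -35790 - (0 + 8367) = -35790 - 1*8367 = -35790 - 8367 = -44157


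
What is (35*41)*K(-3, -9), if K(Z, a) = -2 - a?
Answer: 10045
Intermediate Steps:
(35*41)*K(-3, -9) = (35*41)*(-2 - 1*(-9)) = 1435*(-2 + 9) = 1435*7 = 10045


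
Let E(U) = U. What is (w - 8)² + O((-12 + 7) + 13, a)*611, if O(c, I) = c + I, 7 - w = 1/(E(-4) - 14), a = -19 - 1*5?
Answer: -3167135/324 ≈ -9775.1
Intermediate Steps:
a = -24 (a = -19 - 5 = -24)
w = 127/18 (w = 7 - 1/(-4 - 14) = 7 - 1/(-18) = 7 - 1*(-1/18) = 7 + 1/18 = 127/18 ≈ 7.0556)
O(c, I) = I + c
(w - 8)² + O((-12 + 7) + 13, a)*611 = (127/18 - 8)² + (-24 + ((-12 + 7) + 13))*611 = (-17/18)² + (-24 + (-5 + 13))*611 = 289/324 + (-24 + 8)*611 = 289/324 - 16*611 = 289/324 - 9776 = -3167135/324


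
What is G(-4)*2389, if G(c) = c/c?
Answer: 2389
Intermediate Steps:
G(c) = 1
G(-4)*2389 = 1*2389 = 2389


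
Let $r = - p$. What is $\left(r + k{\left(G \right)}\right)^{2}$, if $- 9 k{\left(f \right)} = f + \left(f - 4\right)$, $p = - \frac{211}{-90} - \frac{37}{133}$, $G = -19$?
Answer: $\frac{968890129}{143280900} \approx 6.7622$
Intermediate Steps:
$p = \frac{24733}{11970}$ ($p = \left(-211\right) \left(- \frac{1}{90}\right) - \frac{37}{133} = \frac{211}{90} - \frac{37}{133} = \frac{24733}{11970} \approx 2.0662$)
$k{\left(f \right)} = \frac{4}{9} - \frac{2 f}{9}$ ($k{\left(f \right)} = - \frac{f + \left(f - 4\right)}{9} = - \frac{f + \left(-4 + f\right)}{9} = - \frac{-4 + 2 f}{9} = \frac{4}{9} - \frac{2 f}{9}$)
$r = - \frac{24733}{11970}$ ($r = \left(-1\right) \frac{24733}{11970} = - \frac{24733}{11970} \approx -2.0662$)
$\left(r + k{\left(G \right)}\right)^{2} = \left(- \frac{24733}{11970} + \left(\frac{4}{9} - - \frac{38}{9}\right)\right)^{2} = \left(- \frac{24733}{11970} + \left(\frac{4}{9} + \frac{38}{9}\right)\right)^{2} = \left(- \frac{24733}{11970} + \frac{14}{3}\right)^{2} = \left(\frac{31127}{11970}\right)^{2} = \frac{968890129}{143280900}$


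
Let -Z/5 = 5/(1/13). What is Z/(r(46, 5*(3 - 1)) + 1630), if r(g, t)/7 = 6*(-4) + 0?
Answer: -325/1462 ≈ -0.22230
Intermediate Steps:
r(g, t) = -168 (r(g, t) = 7*(6*(-4) + 0) = 7*(-24 + 0) = 7*(-24) = -168)
Z = -325 (Z = -25/(1/13) = -25/1/13 = -25*13 = -5*65 = -325)
Z/(r(46, 5*(3 - 1)) + 1630) = -325/(-168 + 1630) = -325/1462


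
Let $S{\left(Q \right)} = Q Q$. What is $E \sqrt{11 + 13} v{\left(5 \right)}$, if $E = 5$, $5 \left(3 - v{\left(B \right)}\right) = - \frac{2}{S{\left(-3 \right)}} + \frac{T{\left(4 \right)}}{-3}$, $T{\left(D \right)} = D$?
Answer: $\frac{298 \sqrt{6}}{9} \approx 81.105$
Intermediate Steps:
$S{\left(Q \right)} = Q^{2}$
$v{\left(B \right)} = \frac{149}{45}$ ($v{\left(B \right)} = 3 - \frac{- \frac{2}{\left(-3\right)^{2}} + \frac{4}{-3}}{5} = 3 - \frac{- \frac{2}{9} + 4 \left(- \frac{1}{3}\right)}{5} = 3 - \frac{\left(-2\right) \frac{1}{9} - \frac{4}{3}}{5} = 3 - \frac{- \frac{2}{9} - \frac{4}{3}}{5} = 3 - - \frac{14}{45} = 3 + \frac{14}{45} = \frac{149}{45}$)
$E \sqrt{11 + 13} v{\left(5 \right)} = 5 \sqrt{11 + 13} \cdot \frac{149}{45} = 5 \sqrt{24} \cdot \frac{149}{45} = 5 \cdot 2 \sqrt{6} \cdot \frac{149}{45} = 10 \sqrt{6} \cdot \frac{149}{45} = \frac{298 \sqrt{6}}{9}$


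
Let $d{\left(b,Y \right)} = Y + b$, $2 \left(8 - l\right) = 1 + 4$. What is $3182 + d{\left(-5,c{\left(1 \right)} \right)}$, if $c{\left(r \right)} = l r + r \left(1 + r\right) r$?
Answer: $\frac{6369}{2} \approx 3184.5$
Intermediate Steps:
$l = \frac{11}{2}$ ($l = 8 - \frac{1 + 4}{2} = 8 - \frac{5}{2} = \frac{11}{2} \approx 5.5$)
$c{\left(r \right)} = \frac{11 r}{2} + r^{2} \left(1 + r\right)$ ($c{\left(r \right)} = \frac{11 r}{2} + r \left(1 + r\right) r = \frac{11 r}{2} + r^{2} \left(1 + r\right)$)
$3182 + d{\left(-5,c{\left(1 \right)} \right)} = 3182 - \left(5 - \left(\frac{11}{2} + 1 + 1^{2}\right)\right) = 3182 - \left(5 - \left(\frac{11}{2} + 1 + 1\right)\right) = 3182 + \left(1 \cdot \frac{15}{2} - 5\right) = 3182 + \left(\frac{15}{2} - 5\right) = 3182 + \frac{5}{2} = \frac{6369}{2}$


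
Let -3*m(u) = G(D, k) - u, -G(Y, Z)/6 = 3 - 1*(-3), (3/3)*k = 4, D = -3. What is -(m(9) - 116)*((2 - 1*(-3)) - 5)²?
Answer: 0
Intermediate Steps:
k = 4
G(Y, Z) = -36 (G(Y, Z) = -6*(3 - 1*(-3)) = -6*(3 + 3) = -6*6 = -36)
m(u) = 12 + u/3 (m(u) = -(-36 - u)/3 = 12 + u/3)
-(m(9) - 116)*((2 - 1*(-3)) - 5)² = -((12 + (⅓)*9) - 116)*((2 - 1*(-3)) - 5)² = -((12 + 3) - 116)*((2 + 3) - 5)² = -(15 - 116)*(5 - 5)² = -(-101)*0² = -(-101)*0 = -1*0 = 0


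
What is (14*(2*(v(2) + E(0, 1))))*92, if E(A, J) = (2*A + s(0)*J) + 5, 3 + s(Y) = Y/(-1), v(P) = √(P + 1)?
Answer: 5152 + 2576*√3 ≈ 9613.8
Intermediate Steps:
v(P) = √(1 + P)
s(Y) = -3 - Y (s(Y) = -3 + Y/(-1) = -3 + Y*(-1) = -3 - Y)
E(A, J) = 5 - 3*J + 2*A (E(A, J) = (2*A + (-3 - 1*0)*J) + 5 = (2*A + (-3 + 0)*J) + 5 = (2*A - 3*J) + 5 = (-3*J + 2*A) + 5 = 5 - 3*J + 2*A)
(14*(2*(v(2) + E(0, 1))))*92 = (14*(2*(√(1 + 2) + (5 - 3*1 + 2*0))))*92 = (14*(2*(√3 + (5 - 3 + 0))))*92 = (14*(2*(√3 + 2)))*92 = (14*(2*(2 + √3)))*92 = (14*(4 + 2*√3))*92 = (56 + 28*√3)*92 = 5152 + 2576*√3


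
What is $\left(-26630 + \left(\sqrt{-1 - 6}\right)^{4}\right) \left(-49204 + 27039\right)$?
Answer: $589167865$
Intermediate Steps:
$\left(-26630 + \left(\sqrt{-1 - 6}\right)^{4}\right) \left(-49204 + 27039\right) = \left(-26630 + \left(\sqrt{-7}\right)^{4}\right) \left(-22165\right) = \left(-26630 + \left(i \sqrt{7}\right)^{4}\right) \left(-22165\right) = \left(-26630 + 49\right) \left(-22165\right) = \left(-26581\right) \left(-22165\right) = 589167865$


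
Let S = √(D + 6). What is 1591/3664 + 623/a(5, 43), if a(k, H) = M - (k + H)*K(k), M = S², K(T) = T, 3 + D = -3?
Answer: -59401/27480 ≈ -2.1616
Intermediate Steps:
D = -6 (D = -3 - 3 = -6)
S = 0 (S = √(-6 + 6) = √0 = 0)
M = 0 (M = 0² = 0)
a(k, H) = -k*(H + k) (a(k, H) = 0 - (k + H)*k = 0 - (H + k)*k = 0 - k*(H + k) = -k*(H + k))
1591/3664 + 623/a(5, 43) = 1591/3664 + 623/((5*(-1*43 - 1*5))) = 1591*(1/3664) + 623/((5*(-43 - 5))) = 1591/3664 + 623/((5*(-48))) = 1591/3664 + 623/(-240) = 1591/3664 + 623*(-1/240) = 1591/3664 - 623/240 = -59401/27480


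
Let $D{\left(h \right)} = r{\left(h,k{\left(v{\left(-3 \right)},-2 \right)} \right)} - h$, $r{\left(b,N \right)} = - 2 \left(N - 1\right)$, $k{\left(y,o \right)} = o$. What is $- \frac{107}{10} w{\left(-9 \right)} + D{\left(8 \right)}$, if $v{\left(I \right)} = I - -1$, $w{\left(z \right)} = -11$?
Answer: $\frac{1157}{10} \approx 115.7$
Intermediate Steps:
$v{\left(I \right)} = 1 + I$ ($v{\left(I \right)} = I + 1 = 1 + I$)
$r{\left(b,N \right)} = 2 - 2 N$ ($r{\left(b,N \right)} = - 2 \left(-1 + N\right) = 2 - 2 N$)
$D{\left(h \right)} = 6 - h$ ($D{\left(h \right)} = \left(2 - -4\right) - h = \left(2 + 4\right) - h = 6 - h$)
$- \frac{107}{10} w{\left(-9 \right)} + D{\left(8 \right)} = - \frac{107}{10} \left(-11\right) + \left(6 - 8\right) = \left(-107\right) \frac{1}{10} \left(-11\right) + \left(6 - 8\right) = \left(- \frac{107}{10}\right) \left(-11\right) - 2 = \frac{1177}{10} - 2 = \frac{1157}{10}$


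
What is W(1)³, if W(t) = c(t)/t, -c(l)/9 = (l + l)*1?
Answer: -5832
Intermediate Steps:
c(l) = -18*l (c(l) = -9*(l + l) = -9*2*l = -18*l)
W(t) = -18 (W(t) = (-18*t)/t = -18)
W(1)³ = (-18)³ = -5832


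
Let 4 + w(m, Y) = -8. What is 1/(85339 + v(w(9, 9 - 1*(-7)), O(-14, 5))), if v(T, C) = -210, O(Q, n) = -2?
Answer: 1/85129 ≈ 1.1747e-5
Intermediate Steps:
w(m, Y) = -12 (w(m, Y) = -4 - 8 = -12)
1/(85339 + v(w(9, 9 - 1*(-7)), O(-14, 5))) = 1/(85339 - 210) = 1/85129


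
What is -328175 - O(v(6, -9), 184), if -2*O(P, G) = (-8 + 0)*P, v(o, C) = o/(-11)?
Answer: -3609901/11 ≈ -3.2817e+5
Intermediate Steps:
v(o, C) = -o/11 (v(o, C) = o*(-1/11) = -o/11)
O(P, G) = 4*P (O(P, G) = -(-8 + 0)*P/2 = -(-4)*P = 4*P)
-328175 - O(v(6, -9), 184) = -328175 - 4*(-1/11*6) = -328175 - 4*(-6)/11 = -328175 - 1*(-24/11) = -328175 + 24/11 = -3609901/11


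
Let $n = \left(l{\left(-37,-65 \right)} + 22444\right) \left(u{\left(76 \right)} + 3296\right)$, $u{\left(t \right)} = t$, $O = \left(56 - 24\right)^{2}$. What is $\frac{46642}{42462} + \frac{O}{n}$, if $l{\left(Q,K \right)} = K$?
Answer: $\frac{20950842413}{19073017467} \approx 1.0985$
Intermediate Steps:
$O = 1024$ ($O = 32^{2} = 1024$)
$n = 75461988$ ($n = \left(-65 + 22444\right) \left(76 + 3296\right) = 22379 \cdot 3372 = 75461988$)
$\frac{46642}{42462} + \frac{O}{n} = \frac{46642}{42462} + \frac{1024}{75461988} = 46642 \cdot \frac{1}{42462} + 1024 \cdot \frac{1}{75461988} = \frac{23321}{21231} + \frac{256}{18865497} = \frac{20950842413}{19073017467}$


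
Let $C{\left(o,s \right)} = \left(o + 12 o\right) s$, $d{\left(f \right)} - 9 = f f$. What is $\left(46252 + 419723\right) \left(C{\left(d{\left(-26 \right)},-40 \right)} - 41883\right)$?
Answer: $-185496725925$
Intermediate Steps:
$d{\left(f \right)} = 9 + f^{2}$ ($d{\left(f \right)} = 9 + f f = 9 + f^{2}$)
$C{\left(o,s \right)} = 13 o s$
$\left(46252 + 419723\right) \left(C{\left(d{\left(-26 \right)},-40 \right)} - 41883\right) = \left(46252 + 419723\right) \left(13 \left(9 + \left(-26\right)^{2}\right) \left(-40\right) - 41883\right) = 465975 \left(13 \left(9 + 676\right) \left(-40\right) - 41883\right) = 465975 \left(13 \cdot 685 \left(-40\right) - 41883\right) = 465975 \left(-356200 - 41883\right) = 465975 \left(-398083\right) = -185496725925$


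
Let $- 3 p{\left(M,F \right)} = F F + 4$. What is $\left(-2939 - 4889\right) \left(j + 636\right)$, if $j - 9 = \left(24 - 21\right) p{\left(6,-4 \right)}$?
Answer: $-4892500$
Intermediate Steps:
$p{\left(M,F \right)} = - \frac{4}{3} - \frac{F^{2}}{3}$ ($p{\left(M,F \right)} = - \frac{F F + 4}{3} = - \frac{F^{2} + 4}{3} = - \frac{4 + F^{2}}{3} = - \frac{4}{3} - \frac{F^{2}}{3}$)
$j = -11$ ($j = 9 + \left(24 - 21\right) \left(- \frac{4}{3} - \frac{\left(-4\right)^{2}}{3}\right) = 9 + 3 \left(- \frac{4}{3} - \frac{16}{3}\right) = 9 + 3 \left(- \frac{20}{3}\right) = 9 - 20 = -11$)
$\left(-2939 - 4889\right) \left(j + 636\right) = \left(-2939 - 4889\right) \left(-11 + 636\right) = \left(-7828\right) 625 = -4892500$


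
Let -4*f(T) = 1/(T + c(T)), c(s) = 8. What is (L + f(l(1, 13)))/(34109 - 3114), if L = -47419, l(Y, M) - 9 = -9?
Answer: -1517409/991840 ≈ -1.5299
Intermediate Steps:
l(Y, M) = 0 (l(Y, M) = 9 - 9 = 0)
f(T) = -1/(4*(8 + T)) (f(T) = -1/(4*(T + 8)) = -1/(4*(8 + T)))
(L + f(l(1, 13)))/(34109 - 3114) = (-47419 - 1/(32 + 4*0))/(34109 - 3114) = (-47419 - 1/(32 + 0))/30995 = (-47419 - 1/32)*(1/30995) = -1517409/32*1/30995 = -1517409/991840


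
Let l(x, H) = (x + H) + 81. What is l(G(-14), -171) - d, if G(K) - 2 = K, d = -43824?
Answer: 43722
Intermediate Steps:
G(K) = 2 + K
l(x, H) = 81 + H + x (l(x, H) = (H + x) + 81 = 81 + H + x)
l(G(-14), -171) - d = (81 - 171 + (2 - 14)) - 1*(-43824) = (81 - 171 - 12) + 43824 = -102 + 43824 = 43722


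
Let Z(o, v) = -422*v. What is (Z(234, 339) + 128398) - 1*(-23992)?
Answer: 9332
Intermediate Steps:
(Z(234, 339) + 128398) - 1*(-23992) = (-422*339 + 128398) - 1*(-23992) = (-143058 + 128398) + 23992 = -14660 + 23992 = 9332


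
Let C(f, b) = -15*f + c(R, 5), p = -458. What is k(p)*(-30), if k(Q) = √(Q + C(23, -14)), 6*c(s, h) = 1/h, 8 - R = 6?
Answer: -I*√722670 ≈ -850.1*I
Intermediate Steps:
R = 2 (R = 8 - 1*6 = 8 - 6 = 2)
c(s, h) = 1/(6*h)
C(f, b) = 1/30 - 15*f (C(f, b) = -15*f + (⅙)/5 = -15*f + (⅙)*(⅕) = -15*f + 1/30 = 1/30 - 15*f)
k(Q) = √(-10349/30 + Q) (k(Q) = √(Q + (1/30 - 15*23)) = √(Q + (1/30 - 345)) = √(Q - 10349/30) = √(-10349/30 + Q))
k(p)*(-30) = (√(-310470 + 900*(-458))/30)*(-30) = (√(-310470 - 412200)/30)*(-30) = (√(-722670)/30)*(-30) = ((I*√722670)/30)*(-30) = (I*√722670/30)*(-30) = -I*√722670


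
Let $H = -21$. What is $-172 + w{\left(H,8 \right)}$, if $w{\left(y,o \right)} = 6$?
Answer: $-166$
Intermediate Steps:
$-172 + w{\left(H,8 \right)} = -172 + 6 = -166$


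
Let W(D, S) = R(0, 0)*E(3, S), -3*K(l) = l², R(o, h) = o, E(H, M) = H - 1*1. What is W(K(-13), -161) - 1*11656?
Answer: -11656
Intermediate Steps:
E(H, M) = -1 + H (E(H, M) = H - 1 = -1 + H)
K(l) = -l²/3
W(D, S) = 0 (W(D, S) = 0*(-1 + 3) = 0*2 = 0)
W(K(-13), -161) - 1*11656 = 0 - 1*11656 = 0 - 11656 = -11656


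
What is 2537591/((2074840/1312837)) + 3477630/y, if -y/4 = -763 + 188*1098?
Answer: 685146168088373587/426713669240 ≈ 1.6056e+6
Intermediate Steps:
y = -822644 (y = -4*(-763 + 188*1098) = -4*(-763 + 206424) = -4*205661 = -822644)
2537591/((2074840/1312837)) + 3477630/y = 2537591/((2074840/1312837)) + 3477630/(-822644) = 2537591/((2074840*(1/1312837))) + 3477630*(-1/822644) = 2537591/(2074840/1312837) - 1738815/411322 = 2537591*(1312837/2074840) - 1738815/411322 = 3331443355667/2074840 - 1738815/411322 = 685146168088373587/426713669240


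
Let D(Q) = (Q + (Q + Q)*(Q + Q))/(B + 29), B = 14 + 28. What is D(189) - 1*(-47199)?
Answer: 3494202/71 ≈ 49214.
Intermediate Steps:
B = 42
D(Q) = Q/71 + 4*Q²/71 (D(Q) = (Q + (Q + Q)*(Q + Q))/(42 + 29) = (Q + (2*Q)*(2*Q))/71 = (Q + 4*Q²)*(1/71) = Q/71 + 4*Q²/71)
D(189) - 1*(-47199) = (1/71)*189*(1 + 4*189) - 1*(-47199) = (1/71)*189*(1 + 756) + 47199 = (1/71)*189*757 + 47199 = 143073/71 + 47199 = 3494202/71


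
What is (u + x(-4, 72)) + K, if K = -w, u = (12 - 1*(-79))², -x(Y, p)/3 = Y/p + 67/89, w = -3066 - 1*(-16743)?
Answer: -2882581/534 ≈ -5398.1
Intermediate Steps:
w = 13677 (w = -3066 + 16743 = 13677)
x(Y, p) = -201/89 - 3*Y/p (x(Y, p) = -3*(Y/p + 67/89) = -3*(67/89 + Y/p) = -201/89 - 3*Y/p)
u = 8281 (u = (12 + 79)² = 91² = 8281)
K = -13677 (K = -1*13677 = -13677)
(u + x(-4, 72)) + K = (8281 + (-201/89 - 3*(-4)/72)) - 13677 = (8281 + (-201/89 - 3*(-4)*1/72)) - 13677 = (8281 + (-201/89 + ⅙)) - 13677 = (8281 - 1117/534) - 13677 = 4420937/534 - 13677 = -2882581/534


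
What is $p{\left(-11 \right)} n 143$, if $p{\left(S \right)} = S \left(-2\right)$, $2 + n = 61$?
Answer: $185614$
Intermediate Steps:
$n = 59$ ($n = -2 + 61 = 59$)
$p{\left(S \right)} = - 2 S$
$p{\left(-11 \right)} n 143 = \left(-2\right) \left(-11\right) 59 \cdot 143 = 22 \cdot 59 \cdot 143 = 1298 \cdot 143 = 185614$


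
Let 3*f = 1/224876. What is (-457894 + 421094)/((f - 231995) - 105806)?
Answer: 24826310400/227890013027 ≈ 0.10894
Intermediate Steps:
f = 1/674628 (f = (1/3)/224876 = (1/3)*(1/224876) = 1/674628 ≈ 1.4823e-6)
(-457894 + 421094)/((f - 231995) - 105806) = (-457894 + 421094)/((1/674628 - 231995) - 105806) = -36800/(-156510322859/674628 - 105806) = -36800/(-227890013027/674628) = -36800*(-674628/227890013027) = 24826310400/227890013027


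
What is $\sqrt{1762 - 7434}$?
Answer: $2 i \sqrt{1418} \approx 75.313 i$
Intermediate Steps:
$\sqrt{1762 - 7434} = \sqrt{-5672} = 2 i \sqrt{1418}$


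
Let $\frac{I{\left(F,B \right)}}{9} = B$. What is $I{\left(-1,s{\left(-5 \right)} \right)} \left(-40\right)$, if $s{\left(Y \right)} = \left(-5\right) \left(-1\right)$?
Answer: $-1800$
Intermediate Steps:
$s{\left(Y \right)} = 5$
$I{\left(F,B \right)} = 9 B$
$I{\left(-1,s{\left(-5 \right)} \right)} \left(-40\right) = 9 \cdot 5 \left(-40\right) = 45 \left(-40\right) = -1800$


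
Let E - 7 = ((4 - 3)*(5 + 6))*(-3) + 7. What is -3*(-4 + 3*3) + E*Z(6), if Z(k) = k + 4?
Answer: -205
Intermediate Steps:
Z(k) = 4 + k
E = -19 (E = 7 + (((4 - 3)*(5 + 6))*(-3) + 7) = 7 + ((1*11)*(-3) + 7) = 7 + (11*(-3) + 7) = 7 + (-33 + 7) = 7 - 26 = -19)
-3*(-4 + 3*3) + E*Z(6) = -3*(-4 + 3*3) - 19*(4 + 6) = -3*(-4 + 9) - 19*10 = -3*5 - 190 = -15 - 190 = -205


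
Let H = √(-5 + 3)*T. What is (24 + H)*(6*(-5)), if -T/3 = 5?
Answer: -720 + 450*I*√2 ≈ -720.0 + 636.4*I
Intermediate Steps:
T = -15 (T = -3*5 = -15)
H = -15*I*√2 (H = √(-5 + 3)*(-15) = √(-2)*(-15) = (I*√2)*(-15) = -15*I*√2 ≈ -21.213*I)
(24 + H)*(6*(-5)) = (24 - 15*I*√2)*(6*(-5)) = (24 - 15*I*√2)*(-30) = -720 + 450*I*√2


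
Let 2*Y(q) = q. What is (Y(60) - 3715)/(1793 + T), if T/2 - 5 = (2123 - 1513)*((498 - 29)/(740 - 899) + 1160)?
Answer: -585915/224731297 ≈ -0.0026072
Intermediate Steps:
Y(q) = q/2
T = 224446210/159 (T = 10 + 2*((2123 - 1513)*((498 - 29)/(740 - 899) + 1160)) = 10 + 2*(610*(469/(-159) + 1160)) = 10 + 2*(610*(469*(-1/159) + 1160)) = 10 + 2*(610*(-469/159 + 1160)) = 10 + 2*(610*(183971/159)) = 10 + 2*(112222310/159) = 10 + 224444620/159 = 224446210/159 ≈ 1.4116e+6)
(Y(60) - 3715)/(1793 + T) = ((1/2)*60 - 3715)/(1793 + 224446210/159) = (30 - 3715)/(224731297/159) = -3685*159/224731297 = -585915/224731297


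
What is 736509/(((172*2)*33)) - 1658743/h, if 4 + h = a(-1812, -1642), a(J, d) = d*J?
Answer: 181042098097/2814633800 ≈ 64.322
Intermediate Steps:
a(J, d) = J*d
h = 2975300 (h = -4 - 1812*(-1642) = -4 + 2975304 = 2975300)
736509/(((172*2)*33)) - 1658743/h = 736509/(((172*2)*33)) - 1658743/2975300 = 736509/((344*33)) - 1658743*1/2975300 = 736509/11352 - 1658743/2975300 = 736509*(1/11352) - 1658743/2975300 = 245503/3784 - 1658743/2975300 = 181042098097/2814633800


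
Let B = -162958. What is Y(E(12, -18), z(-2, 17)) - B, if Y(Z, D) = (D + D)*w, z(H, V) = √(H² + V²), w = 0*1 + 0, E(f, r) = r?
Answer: 162958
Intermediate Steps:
w = 0 (w = 0 + 0 = 0)
Y(Z, D) = 0 (Y(Z, D) = (D + D)*0 = (2*D)*0 = 0)
Y(E(12, -18), z(-2, 17)) - B = 0 - 1*(-162958) = 0 + 162958 = 162958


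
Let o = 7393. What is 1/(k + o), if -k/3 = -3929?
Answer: 1/19180 ≈ 5.2138e-5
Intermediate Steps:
k = 11787 (k = -3*(-3929) = 11787)
1/(k + o) = 1/(11787 + 7393) = 1/19180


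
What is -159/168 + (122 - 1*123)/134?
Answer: -3579/3752 ≈ -0.95389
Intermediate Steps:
-159/168 + (122 - 1*123)/134 = -159*1/168 + (122 - 123)*(1/134) = -53/56 - 1*1/134 = -53/56 - 1/134 = -3579/3752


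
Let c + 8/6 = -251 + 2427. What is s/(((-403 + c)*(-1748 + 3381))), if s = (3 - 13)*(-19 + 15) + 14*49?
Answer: 2178/8679395 ≈ 0.00025094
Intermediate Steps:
c = 6524/3 (c = -4/3 + (-251 + 2427) = -4/3 + 2176 = 6524/3 ≈ 2174.7)
s = 726 (s = -10*(-4) + 686 = 40 + 686 = 726)
s/(((-403 + c)*(-1748 + 3381))) = 726/(((-403 + 6524/3)*(-1748 + 3381))) = 726/(((5315/3)*1633)) = 726/(8679395/3) = 726*(3/8679395) = 2178/8679395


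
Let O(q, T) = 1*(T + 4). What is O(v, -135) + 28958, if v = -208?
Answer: 28827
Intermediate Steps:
O(q, T) = 4 + T (O(q, T) = 1*(4 + T) = 4 + T)
O(v, -135) + 28958 = (4 - 135) + 28958 = -131 + 28958 = 28827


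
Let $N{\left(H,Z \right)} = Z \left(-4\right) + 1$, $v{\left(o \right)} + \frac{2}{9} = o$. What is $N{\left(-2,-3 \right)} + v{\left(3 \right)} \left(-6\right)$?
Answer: $- \frac{11}{3} \approx -3.6667$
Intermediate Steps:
$v{\left(o \right)} = - \frac{2}{9} + o$
$N{\left(H,Z \right)} = 1 - 4 Z$ ($N{\left(H,Z \right)} = - 4 Z + 1 = 1 - 4 Z$)
$N{\left(-2,-3 \right)} + v{\left(3 \right)} \left(-6\right) = \left(1 - -12\right) + \left(- \frac{2}{9} + 3\right) \left(-6\right) = \left(1 + 12\right) + \frac{25}{9} \left(-6\right) = 13 - \frac{50}{3} = - \frac{11}{3}$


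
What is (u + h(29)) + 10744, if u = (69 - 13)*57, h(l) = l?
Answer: 13965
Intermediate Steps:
u = 3192 (u = 56*57 = 3192)
(u + h(29)) + 10744 = (3192 + 29) + 10744 = 3221 + 10744 = 13965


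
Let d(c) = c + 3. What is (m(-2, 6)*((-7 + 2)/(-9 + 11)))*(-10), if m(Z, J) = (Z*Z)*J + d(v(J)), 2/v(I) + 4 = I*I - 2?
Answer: 2030/3 ≈ 676.67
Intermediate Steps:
v(I) = 2/(-6 + I²) (v(I) = 2/(-4 + (I*I - 2)) = 2/(-4 + (I² - 2)) = 2/(-4 + (-2 + I²)) = 2/(-6 + I²))
d(c) = 3 + c
m(Z, J) = 3 + 2/(-6 + J²) + J*Z² (m(Z, J) = (Z*Z)*J + (3 + 2/(-6 + J²)) = Z²*J + (3 + 2/(-6 + J²)) = J*Z² + (3 + 2/(-6 + J²)) = 3 + 2/(-6 + J²) + J*Z²)
(m(-2, 6)*((-7 + 2)/(-9 + 11)))*(-10) = (((2 + (-6 + 6²)*(3 + 6*(-2)²))/(-6 + 6²))*((-7 + 2)/(-9 + 11)))*(-10) = (((2 + (-6 + 36)*(3 + 6*4))/(-6 + 36))*(-5/2))*(-10) = (((2 + 30*(3 + 24))/30)*(-5*½))*(-10) = (((2 + 30*27)/30)*(-5/2))*(-10) = (((2 + 810)/30)*(-5/2))*(-10) = (((1/30)*812)*(-5/2))*(-10) = ((406/15)*(-5/2))*(-10) = -203/3*(-10) = 2030/3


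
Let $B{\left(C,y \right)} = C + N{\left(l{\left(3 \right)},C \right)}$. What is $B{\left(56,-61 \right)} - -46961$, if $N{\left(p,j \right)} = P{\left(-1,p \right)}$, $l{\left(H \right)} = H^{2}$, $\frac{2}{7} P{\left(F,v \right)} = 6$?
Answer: $47038$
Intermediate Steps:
$P{\left(F,v \right)} = 21$ ($P{\left(F,v \right)} = \frac{7}{2} \cdot 6 = 21$)
$N{\left(p,j \right)} = 21$
$B{\left(C,y \right)} = 21 + C$ ($B{\left(C,y \right)} = C + 21 = 21 + C$)
$B{\left(56,-61 \right)} - -46961 = \left(21 + 56\right) - -46961 = 77 + 46961 = 47038$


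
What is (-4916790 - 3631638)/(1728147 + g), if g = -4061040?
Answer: 19124/5219 ≈ 3.6643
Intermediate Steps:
(-4916790 - 3631638)/(1728147 + g) = (-4916790 - 3631638)/(1728147 - 4061040) = -8548428/(-2332893) = -8548428*(-1/2332893) = 19124/5219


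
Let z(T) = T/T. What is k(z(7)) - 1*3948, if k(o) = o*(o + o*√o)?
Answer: -3946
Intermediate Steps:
z(T) = 1
k(o) = o*(o + o^(3/2))
k(z(7)) - 1*3948 = (1² + 1^(5/2)) - 1*3948 = (1 + 1) - 3948 = 2 - 3948 = -3946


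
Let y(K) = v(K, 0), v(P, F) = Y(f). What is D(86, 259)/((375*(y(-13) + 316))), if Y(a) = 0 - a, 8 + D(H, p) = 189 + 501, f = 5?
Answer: 682/116625 ≈ 0.0058478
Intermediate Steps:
D(H, p) = 682 (D(H, p) = -8 + (189 + 501) = -8 + 690 = 682)
Y(a) = -a
v(P, F) = -5 (v(P, F) = -1*5 = -5)
y(K) = -5
D(86, 259)/((375*(y(-13) + 316))) = 682/((375*(-5 + 316))) = 682/((375*311)) = 682/116625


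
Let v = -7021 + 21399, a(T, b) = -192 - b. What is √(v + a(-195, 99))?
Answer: √14087 ≈ 118.69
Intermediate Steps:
v = 14378
√(v + a(-195, 99)) = √(14378 + (-192 - 1*99)) = √(14378 + (-192 - 99)) = √(14378 - 291) = √14087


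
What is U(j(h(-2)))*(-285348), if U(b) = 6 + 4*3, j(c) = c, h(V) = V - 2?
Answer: -5136264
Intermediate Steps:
h(V) = -2 + V
U(b) = 18 (U(b) = 6 + 12 = 18)
U(j(h(-2)))*(-285348) = 18*(-285348) = -5136264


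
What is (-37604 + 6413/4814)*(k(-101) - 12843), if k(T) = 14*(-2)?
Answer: 2329898676653/4814 ≈ 4.8398e+8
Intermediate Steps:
k(T) = -28
(-37604 + 6413/4814)*(k(-101) - 12843) = (-37604 + 6413/4814)*(-28 - 12843) = (-37604 + 6413*(1/4814))*(-12871) = (-37604 + 6413/4814)*(-12871) = -181019243/4814*(-12871) = 2329898676653/4814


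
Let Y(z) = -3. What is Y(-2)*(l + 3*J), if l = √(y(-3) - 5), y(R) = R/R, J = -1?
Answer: 9 - 6*I ≈ 9.0 - 6.0*I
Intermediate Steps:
y(R) = 1
l = 2*I (l = √(1 - 5) = √(-4) = 2*I ≈ 2.0*I)
Y(-2)*(l + 3*J) = -3*(2*I + 3*(-1)) = -3*(2*I - 3) = -3*(-3 + 2*I) = 9 - 6*I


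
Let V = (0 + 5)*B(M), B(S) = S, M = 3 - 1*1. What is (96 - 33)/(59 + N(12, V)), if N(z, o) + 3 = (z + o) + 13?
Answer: 9/13 ≈ 0.69231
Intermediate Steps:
M = 2 (M = 3 - 1 = 2)
V = 10 (V = (0 + 5)*2 = 5*2 = 10)
N(z, o) = 10 + o + z (N(z, o) = -3 + ((z + o) + 13) = -3 + ((o + z) + 13) = -3 + (13 + o + z) = 10 + o + z)
(96 - 33)/(59 + N(12, V)) = (96 - 33)/(59 + (10 + 10 + 12)) = 63/(59 + 32) = 63/91 = (1/91)*63 = 9/13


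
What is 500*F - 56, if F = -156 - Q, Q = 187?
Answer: -171556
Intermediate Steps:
F = -343 (F = -156 - 1*187 = -156 - 187 = -343)
500*F - 56 = 500*(-343) - 56 = -171500 - 56 = -171556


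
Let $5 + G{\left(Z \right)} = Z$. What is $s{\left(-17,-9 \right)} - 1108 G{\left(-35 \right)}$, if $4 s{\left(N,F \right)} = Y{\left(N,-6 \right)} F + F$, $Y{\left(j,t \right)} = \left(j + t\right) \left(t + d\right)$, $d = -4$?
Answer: $\frac{175201}{4} \approx 43800.0$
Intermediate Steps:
$G{\left(Z \right)} = -5 + Z$
$Y{\left(j,t \right)} = \left(-4 + t\right) \left(j + t\right)$ ($Y{\left(j,t \right)} = \left(j + t\right) \left(t - 4\right) = \left(j + t\right) \left(-4 + t\right) = \left(-4 + t\right) \left(j + t\right)$)
$s{\left(N,F \right)} = \frac{F}{4} + \frac{F \left(60 - 10 N\right)}{4}$ ($s{\left(N,F \right)} = \frac{\left(\left(-6\right)^{2} - 4 N - -24 + N \left(-6\right)\right) F + F}{4} = \frac{\left(36 - 4 N + 24 - 6 N\right) F + F}{4} = \frac{\left(60 - 10 N\right) F + F}{4} = \frac{F \left(60 - 10 N\right) + F}{4} = \frac{F + F \left(60 - 10 N\right)}{4} = \frac{F}{4} + \frac{F \left(60 - 10 N\right)}{4}$)
$s{\left(-17,-9 \right)} - 1108 G{\left(-35 \right)} = \frac{1}{4} \left(-9\right) \left(61 - -170\right) - 1108 \left(-5 - 35\right) = \frac{1}{4} \left(-9\right) \left(61 + 170\right) - -44320 = \frac{1}{4} \left(-9\right) 231 + 44320 = - \frac{2079}{4} + 44320 = \frac{175201}{4}$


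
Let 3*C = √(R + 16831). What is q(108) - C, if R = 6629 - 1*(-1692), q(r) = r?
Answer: 108 - 8*√393/3 ≈ 55.135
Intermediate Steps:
R = 8321 (R = 6629 + 1692 = 8321)
C = 8*√393/3 (C = √(8321 + 16831)/3 = √25152/3 = (8*√393)/3 = 8*√393/3 ≈ 52.865)
q(108) - C = 108 - 8*√393/3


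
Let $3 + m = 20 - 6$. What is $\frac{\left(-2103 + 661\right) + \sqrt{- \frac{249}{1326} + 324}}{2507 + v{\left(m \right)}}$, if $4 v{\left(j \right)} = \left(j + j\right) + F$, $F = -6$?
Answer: $- \frac{1442}{2511} + \frac{25 \sqrt{101218}}{1109862} \approx -0.56711$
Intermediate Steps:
$m = 11$ ($m = -3 + \left(20 - 6\right) = -3 + 14 = 11$)
$v{\left(j \right)} = - \frac{3}{2} + \frac{j}{2}$ ($v{\left(j \right)} = \frac{\left(j + j\right) - 6}{4} = \frac{2 j - 6}{4} = \frac{-6 + 2 j}{4} = - \frac{3}{2} + \frac{j}{2}$)
$\frac{\left(-2103 + 661\right) + \sqrt{- \frac{249}{1326} + 324}}{2507 + v{\left(m \right)}} = \frac{\left(-2103 + 661\right) + \sqrt{- \frac{249}{1326} + 324}}{2507 + \left(- \frac{3}{2} + \frac{1}{2} \cdot 11\right)} = \frac{-1442 + \sqrt{\left(-249\right) \frac{1}{1326} + 324}}{2507 + \left(- \frac{3}{2} + \frac{11}{2}\right)} = \frac{-1442 + \sqrt{- \frac{83}{442} + 324}}{2507 + 4} = \frac{-1442 + \sqrt{\frac{143125}{442}}}{2511} = \left(-1442 + \frac{25 \sqrt{101218}}{442}\right) \frac{1}{2511} = - \frac{1442}{2511} + \frac{25 \sqrt{101218}}{1109862}$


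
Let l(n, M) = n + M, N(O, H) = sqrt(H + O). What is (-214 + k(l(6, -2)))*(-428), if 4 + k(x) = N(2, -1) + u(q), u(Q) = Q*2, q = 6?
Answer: 87740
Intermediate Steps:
u(Q) = 2*Q
l(n, M) = M + n
k(x) = 9 (k(x) = -4 + (sqrt(-1 + 2) + 2*6) = -4 + (sqrt(1) + 12) = -4 + (1 + 12) = -4 + 13 = 9)
(-214 + k(l(6, -2)))*(-428) = (-214 + 9)*(-428) = -205*(-428) = 87740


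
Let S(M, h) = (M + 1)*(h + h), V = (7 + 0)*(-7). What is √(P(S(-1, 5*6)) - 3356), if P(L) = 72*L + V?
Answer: I*√3405 ≈ 58.352*I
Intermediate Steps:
V = -49 (V = 7*(-7) = -49)
S(M, h) = 2*h*(1 + M) (S(M, h) = (1 + M)*(2*h) = 2*h*(1 + M))
P(L) = -49 + 72*L (P(L) = 72*L - 49 = -49 + 72*L)
√(P(S(-1, 5*6)) - 3356) = √((-49 + 72*(2*(5*6)*(1 - 1))) - 3356) = √((-49 + 72*(2*30*0)) - 3356) = √((-49 + 72*0) - 3356) = √((-49 + 0) - 3356) = √(-49 - 3356) = √(-3405) = I*√3405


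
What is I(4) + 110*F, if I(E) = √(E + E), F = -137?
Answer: -15070 + 2*√2 ≈ -15067.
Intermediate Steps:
I(E) = √2*√E (I(E) = √(2*E) = √2*√E)
I(4) + 110*F = √2*√4 + 110*(-137) = √2*2 - 15070 = 2*√2 - 15070 = -15070 + 2*√2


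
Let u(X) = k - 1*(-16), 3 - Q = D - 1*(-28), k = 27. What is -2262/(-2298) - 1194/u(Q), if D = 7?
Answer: -441091/16469 ≈ -26.783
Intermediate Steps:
Q = -32 (Q = 3 - (7 - 1*(-28)) = 3 - (7 + 28) = 3 - 1*35 = 3 - 35 = -32)
u(X) = 43 (u(X) = 27 - 1*(-16) = 27 + 16 = 43)
-2262/(-2298) - 1194/u(Q) = -2262/(-2298) - 1194/43 = -2262*(-1/2298) - 1194*1/43 = 377/383 - 1194/43 = -441091/16469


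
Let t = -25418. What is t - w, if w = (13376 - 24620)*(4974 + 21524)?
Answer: 297918094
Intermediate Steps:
w = -297943512 (w = -11244*26498 = -297943512)
t - w = -25418 - 1*(-297943512) = -25418 + 297943512 = 297918094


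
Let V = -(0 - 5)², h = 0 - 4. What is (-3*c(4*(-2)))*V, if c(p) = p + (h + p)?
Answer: -1500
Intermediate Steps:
h = -4
c(p) = -4 + 2*p (c(p) = p + (-4 + p) = -4 + 2*p)
V = -25 (V = -1*(-5)² = -1*25 = -25)
(-3*c(4*(-2)))*V = -3*(-4 + 2*(4*(-2)))*(-25) = -3*(-4 + 2*(-8))*(-25) = -3*(-4 - 16)*(-25) = -3*(-20)*(-25) = 60*(-25) = -1500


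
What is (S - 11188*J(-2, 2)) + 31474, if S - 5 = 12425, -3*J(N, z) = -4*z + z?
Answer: 21528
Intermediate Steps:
J(N, z) = z (J(N, z) = -(-4*z + z)/3 = -(-1)*z = z)
S = 12430 (S = 5 + 12425 = 12430)
(S - 11188*J(-2, 2)) + 31474 = (12430 - 11188*2) + 31474 = (12430 - 22376) + 31474 = -9946 + 31474 = 21528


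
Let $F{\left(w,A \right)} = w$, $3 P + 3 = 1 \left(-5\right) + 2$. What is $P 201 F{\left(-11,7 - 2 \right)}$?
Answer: $4422$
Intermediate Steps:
$P = -2$ ($P = -1 + \frac{1 \left(-5\right) + 2}{3} = -1 + \frac{-5 + 2}{3} = -1 + \frac{1}{3} \left(-3\right) = -1 - 1 = -2$)
$P 201 F{\left(-11,7 - 2 \right)} = \left(-2\right) 201 \left(-11\right) = \left(-402\right) \left(-11\right) = 4422$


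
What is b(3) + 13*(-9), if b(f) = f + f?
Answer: -111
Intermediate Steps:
b(f) = 2*f
b(3) + 13*(-9) = 2*3 + 13*(-9) = 6 - 117 = -111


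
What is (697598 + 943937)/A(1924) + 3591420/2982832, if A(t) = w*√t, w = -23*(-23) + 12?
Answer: 897855/745708 + 1641535*√481/520442 ≈ 70.379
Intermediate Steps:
w = 541 (w = 529 + 12 = 541)
A(t) = 541*√t
(697598 + 943937)/A(1924) + 3591420/2982832 = (697598 + 943937)/((541*√1924)) + 3591420/2982832 = 1641535/((541*(2*√481))) + 3591420*(1/2982832) = 1641535/((1082*√481)) + 897855/745708 = 1641535*(√481/520442) + 897855/745708 = 1641535*√481/520442 + 897855/745708 = 897855/745708 + 1641535*√481/520442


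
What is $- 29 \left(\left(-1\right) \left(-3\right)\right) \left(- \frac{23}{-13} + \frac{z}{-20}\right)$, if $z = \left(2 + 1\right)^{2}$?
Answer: $- \frac{29841}{260} \approx -114.77$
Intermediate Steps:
$z = 9$ ($z = 3^{2} = 9$)
$- 29 \left(\left(-1\right) \left(-3\right)\right) \left(- \frac{23}{-13} + \frac{z}{-20}\right) = - 29 \left(\left(-1\right) \left(-3\right)\right) \left(- \frac{23}{-13} + \frac{9}{-20}\right) = \left(-29\right) 3 \left(\left(-23\right) \left(- \frac{1}{13}\right) + 9 \left(- \frac{1}{20}\right)\right) = - 87 \left(\frac{23}{13} - \frac{9}{20}\right) = \left(-87\right) \frac{343}{260} = - \frac{29841}{260}$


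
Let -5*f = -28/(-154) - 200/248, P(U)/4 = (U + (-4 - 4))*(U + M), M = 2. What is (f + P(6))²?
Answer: 11860734649/2907025 ≈ 4080.0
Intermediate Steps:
P(U) = 4*(-8 + U)*(2 + U) (P(U) = 4*((U + (-4 - 4))*(U + 2)) = 4*((U - 8)*(2 + U)) = 4*((-8 + U)*(2 + U)) = 4*(-8 + U)*(2 + U))
f = 213/1705 (f = -(-28/(-154) - 200/248)/5 = -(-28*(-1/154) - 200*1/248)/5 = -(2/11 - 25/31)/5 = -⅕*(-213/341) = 213/1705 ≈ 0.12493)
(f + P(6))² = (213/1705 + (-64 - 24*6 + 4*6²))² = (213/1705 + (-64 - 144 + 4*36))² = (213/1705 + (-64 - 144 + 144))² = (213/1705 - 64)² = (-108907/1705)² = 11860734649/2907025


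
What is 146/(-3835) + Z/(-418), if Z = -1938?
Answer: 193979/42185 ≈ 4.5983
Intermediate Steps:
146/(-3835) + Z/(-418) = 146/(-3835) - 1938/(-418) = 146*(-1/3835) - 1938*(-1/418) = -146/3835 + 51/11 = 193979/42185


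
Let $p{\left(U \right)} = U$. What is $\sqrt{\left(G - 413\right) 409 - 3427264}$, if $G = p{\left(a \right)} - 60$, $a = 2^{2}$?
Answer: $i \sqrt{3619085} \approx 1902.4 i$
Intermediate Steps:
$a = 4$
$G = -56$ ($G = 4 - 60 = -56$)
$\sqrt{\left(G - 413\right) 409 - 3427264} = \sqrt{\left(-56 - 413\right) 409 - 3427264} = \sqrt{\left(-469\right) 409 - 3427264} = \sqrt{-191821 - 3427264} = \sqrt{-3619085} = i \sqrt{3619085}$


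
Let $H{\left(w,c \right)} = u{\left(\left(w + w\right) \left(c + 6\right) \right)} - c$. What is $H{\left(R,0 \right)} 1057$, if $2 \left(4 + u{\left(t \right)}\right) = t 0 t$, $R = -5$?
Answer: $-4228$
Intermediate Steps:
$u{\left(t \right)} = -4$ ($u{\left(t \right)} = -4 + \frac{t 0 t}{2} = -4 + \frac{0 t}{2} = -4 + \frac{1}{2} \cdot 0 = -4 + 0 = -4$)
$H{\left(w,c \right)} = -4 - c$
$H{\left(R,0 \right)} 1057 = \left(-4 - 0\right) 1057 = \left(-4 + 0\right) 1057 = \left(-4\right) 1057 = -4228$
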